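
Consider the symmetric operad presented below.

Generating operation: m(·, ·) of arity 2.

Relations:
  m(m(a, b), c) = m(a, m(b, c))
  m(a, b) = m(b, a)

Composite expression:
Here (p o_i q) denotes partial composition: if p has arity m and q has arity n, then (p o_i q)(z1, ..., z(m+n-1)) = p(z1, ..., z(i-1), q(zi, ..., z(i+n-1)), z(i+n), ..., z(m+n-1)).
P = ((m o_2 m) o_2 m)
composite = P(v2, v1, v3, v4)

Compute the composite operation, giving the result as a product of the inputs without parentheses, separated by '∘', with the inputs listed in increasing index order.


v1 ∘ v2 ∘ v3 ∘ v4

With m associative and commutative, the v-input set is all that matters.
m(v1, v3) unparenthesizes to v1 ∘ v3
m(m(v1, v3), v4) unparenthesizes to v1 ∘ v3 ∘ v4
m(v2, m(m(v1, v3), v4)) unparenthesizes to v2 ∘ v1 ∘ v3 ∘ v4
rearranged into index order: v1 ∘ v2 ∘ v3 ∘ v4


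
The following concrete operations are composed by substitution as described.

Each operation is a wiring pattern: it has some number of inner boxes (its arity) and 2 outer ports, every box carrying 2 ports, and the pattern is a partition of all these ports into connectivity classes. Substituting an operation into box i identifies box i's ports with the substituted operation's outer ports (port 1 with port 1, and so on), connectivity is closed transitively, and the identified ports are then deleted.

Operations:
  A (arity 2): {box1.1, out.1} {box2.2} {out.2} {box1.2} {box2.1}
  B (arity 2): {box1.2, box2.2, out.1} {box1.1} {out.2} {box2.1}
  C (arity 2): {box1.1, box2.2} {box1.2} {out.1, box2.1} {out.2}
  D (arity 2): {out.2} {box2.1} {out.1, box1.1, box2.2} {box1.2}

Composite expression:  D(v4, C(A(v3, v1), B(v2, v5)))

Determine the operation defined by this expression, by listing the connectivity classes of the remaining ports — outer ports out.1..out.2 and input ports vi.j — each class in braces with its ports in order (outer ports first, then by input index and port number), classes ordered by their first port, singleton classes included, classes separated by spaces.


{out.1, v4.1} {out.2} {v1.1} {v1.2} {v2.1} {v2.2, v5.2} {v3.1} {v3.2} {v4.2} {v5.1}


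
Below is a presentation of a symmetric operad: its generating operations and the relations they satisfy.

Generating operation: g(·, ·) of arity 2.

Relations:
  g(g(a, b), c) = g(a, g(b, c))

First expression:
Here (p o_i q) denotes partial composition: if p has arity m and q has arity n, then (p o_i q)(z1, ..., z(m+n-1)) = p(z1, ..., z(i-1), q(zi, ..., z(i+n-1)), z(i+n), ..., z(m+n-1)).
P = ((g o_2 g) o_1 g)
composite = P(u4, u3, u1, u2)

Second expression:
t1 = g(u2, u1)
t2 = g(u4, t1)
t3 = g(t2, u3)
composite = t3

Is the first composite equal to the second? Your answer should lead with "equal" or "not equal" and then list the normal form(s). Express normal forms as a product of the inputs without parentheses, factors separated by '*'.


not equal — first u4 * u3 * u1 * u2, second u4 * u2 * u1 * u3

Reducing the first expression gives u4 * u3 * u1 * u2
Reducing the second expression gives u4 * u2 * u1 * u3
They disagree, so not equal.


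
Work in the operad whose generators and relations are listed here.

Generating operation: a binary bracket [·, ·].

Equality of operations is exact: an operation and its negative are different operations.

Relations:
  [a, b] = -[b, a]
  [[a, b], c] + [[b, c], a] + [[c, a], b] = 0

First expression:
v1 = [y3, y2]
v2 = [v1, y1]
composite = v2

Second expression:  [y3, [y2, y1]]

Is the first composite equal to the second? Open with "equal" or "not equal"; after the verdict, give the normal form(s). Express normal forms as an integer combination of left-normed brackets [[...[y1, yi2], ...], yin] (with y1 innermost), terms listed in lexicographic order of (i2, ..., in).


not equal; the first gives [[y1, y2], y3] - [[y1, y3], y2] and the second [[y1, y2], y3]


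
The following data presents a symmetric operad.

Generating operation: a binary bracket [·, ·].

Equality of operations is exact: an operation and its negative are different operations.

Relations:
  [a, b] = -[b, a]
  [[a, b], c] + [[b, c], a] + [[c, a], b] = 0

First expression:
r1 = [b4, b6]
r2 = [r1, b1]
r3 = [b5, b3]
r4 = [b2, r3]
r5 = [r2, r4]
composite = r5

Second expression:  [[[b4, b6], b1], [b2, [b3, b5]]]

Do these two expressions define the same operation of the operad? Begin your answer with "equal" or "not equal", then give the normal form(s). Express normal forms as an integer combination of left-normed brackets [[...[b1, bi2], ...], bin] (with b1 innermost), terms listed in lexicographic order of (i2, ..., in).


Normal form of the first expression: [[[[[b1, b4], b6], b2], b3], b5] - [[[[[b1, b4], b6], b2], b5], b3] - [[[[[b1, b4], b6], b3], b5], b2] + [[[[[b1, b4], b6], b5], b3], b2] - [[[[[b1, b6], b4], b2], b3], b5] + [[[[[b1, b6], b4], b2], b5], b3] + [[[[[b1, b6], b4], b3], b5], b2] - [[[[[b1, b6], b4], b5], b3], b2]
Normal form of the second expression: -[[[[[b1, b4], b6], b2], b3], b5] + [[[[[b1, b4], b6], b2], b5], b3] + [[[[[b1, b4], b6], b3], b5], b2] - [[[[[b1, b4], b6], b5], b3], b2] + [[[[[b1, b6], b4], b2], b3], b5] - [[[[[b1, b6], b4], b2], b5], b3] - [[[[[b1, b6], b4], b3], b5], b2] + [[[[[b1, b6], b4], b5], b3], b2]
Different reductions; not equal.

not equal — first [[[[[b1, b4], b6], b2], b3], b5] - [[[[[b1, b4], b6], b2], b5], b3] - [[[[[b1, b4], b6], b3], b5], b2] + [[[[[b1, b4], b6], b5], b3], b2] - [[[[[b1, b6], b4], b2], b3], b5] + [[[[[b1, b6], b4], b2], b5], b3] + [[[[[b1, b6], b4], b3], b5], b2] - [[[[[b1, b6], b4], b5], b3], b2], second -[[[[[b1, b4], b6], b2], b3], b5] + [[[[[b1, b4], b6], b2], b5], b3] + [[[[[b1, b4], b6], b3], b5], b2] - [[[[[b1, b4], b6], b5], b3], b2] + [[[[[b1, b6], b4], b2], b3], b5] - [[[[[b1, b6], b4], b2], b5], b3] - [[[[[b1, b6], b4], b3], b5], b2] + [[[[[b1, b6], b4], b5], b3], b2]


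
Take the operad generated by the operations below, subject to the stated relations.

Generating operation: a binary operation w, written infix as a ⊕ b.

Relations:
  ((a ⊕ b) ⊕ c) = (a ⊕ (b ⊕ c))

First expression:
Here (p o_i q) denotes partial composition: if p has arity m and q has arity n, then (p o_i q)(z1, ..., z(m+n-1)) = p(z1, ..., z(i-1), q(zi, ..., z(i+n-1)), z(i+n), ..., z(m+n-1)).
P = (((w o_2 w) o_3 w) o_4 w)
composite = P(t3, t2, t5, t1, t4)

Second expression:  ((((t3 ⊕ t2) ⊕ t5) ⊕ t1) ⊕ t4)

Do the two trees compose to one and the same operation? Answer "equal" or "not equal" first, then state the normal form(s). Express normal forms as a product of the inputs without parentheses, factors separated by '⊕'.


equal; the common form is t3 ⊕ t2 ⊕ t5 ⊕ t1 ⊕ t4

In normal form, the first expression is t3 ⊕ t2 ⊕ t5 ⊕ t1 ⊕ t4
In normal form, the second expression is t3 ⊕ t2 ⊕ t5 ⊕ t1 ⊕ t4
The forms coincide; equal.


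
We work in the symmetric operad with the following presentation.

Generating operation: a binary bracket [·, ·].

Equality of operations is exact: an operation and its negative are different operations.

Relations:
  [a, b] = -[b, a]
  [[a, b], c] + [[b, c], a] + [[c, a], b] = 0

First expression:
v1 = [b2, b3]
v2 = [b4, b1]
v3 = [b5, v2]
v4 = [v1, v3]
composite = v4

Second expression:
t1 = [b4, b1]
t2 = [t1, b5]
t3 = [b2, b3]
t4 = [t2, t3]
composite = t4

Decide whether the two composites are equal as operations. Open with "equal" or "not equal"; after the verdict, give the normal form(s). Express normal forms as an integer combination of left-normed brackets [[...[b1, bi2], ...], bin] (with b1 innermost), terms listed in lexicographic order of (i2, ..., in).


equal; both compose to -[[[[b1, b4], b5], b2], b3] + [[[[b1, b4], b5], b3], b2]

The first expression reduces to -[[[[b1, b4], b5], b2], b3] + [[[[b1, b4], b5], b3], b2]
The second expression reduces to -[[[[b1, b4], b5], b2], b3] + [[[[b1, b4], b5], b3], b2]
The normal forms match — equal.


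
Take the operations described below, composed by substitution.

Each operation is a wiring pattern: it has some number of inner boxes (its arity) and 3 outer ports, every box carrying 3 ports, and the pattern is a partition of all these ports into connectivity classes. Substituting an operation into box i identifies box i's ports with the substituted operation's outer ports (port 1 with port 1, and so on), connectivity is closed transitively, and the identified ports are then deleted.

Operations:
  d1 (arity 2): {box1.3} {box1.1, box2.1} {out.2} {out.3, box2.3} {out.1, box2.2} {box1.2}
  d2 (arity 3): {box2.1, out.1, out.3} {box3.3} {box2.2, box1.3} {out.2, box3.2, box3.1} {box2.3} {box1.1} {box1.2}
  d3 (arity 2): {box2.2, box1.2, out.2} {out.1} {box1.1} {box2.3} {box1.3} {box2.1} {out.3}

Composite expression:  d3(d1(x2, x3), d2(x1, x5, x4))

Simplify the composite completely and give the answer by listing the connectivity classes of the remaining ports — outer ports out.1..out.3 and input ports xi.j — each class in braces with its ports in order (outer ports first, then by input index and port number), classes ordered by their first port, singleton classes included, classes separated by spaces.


{out.1} {out.2, x4.1, x4.2} {out.3} {x1.1} {x1.2} {x1.3, x5.2} {x2.1, x3.1} {x2.2} {x2.3} {x3.2} {x3.3} {x4.3} {x5.1} {x5.3}

Substituting into d3 glues patterns; closure does the rest.
the subtree at d1 composes to {out.1, x3.2} {out.2} {out.3, x3.3} {x2.1, x3.1} {x2.2} {x2.3} on (x2, x3); out.j = own outer ports
the subtree at d2 composes to {out.1, out.3, x5.1} {out.2, x4.1, x4.2} {x1.1} {x1.2} {x1.3, x5.2} {x4.3} {x5.3} on (x1, x5, x4); out.j = own outer ports
the subtree at d3 composes to {out.1} {out.2, x4.1, x4.2} {out.3} {x1.1} {x1.2} {x1.3, x5.2} {x2.1, x3.1} {x2.2} {x2.3} {x3.2} {x3.3} {x4.3} {x5.1} {x5.3} on (x2, x3, x1, x5, x4); out.j = own outer ports


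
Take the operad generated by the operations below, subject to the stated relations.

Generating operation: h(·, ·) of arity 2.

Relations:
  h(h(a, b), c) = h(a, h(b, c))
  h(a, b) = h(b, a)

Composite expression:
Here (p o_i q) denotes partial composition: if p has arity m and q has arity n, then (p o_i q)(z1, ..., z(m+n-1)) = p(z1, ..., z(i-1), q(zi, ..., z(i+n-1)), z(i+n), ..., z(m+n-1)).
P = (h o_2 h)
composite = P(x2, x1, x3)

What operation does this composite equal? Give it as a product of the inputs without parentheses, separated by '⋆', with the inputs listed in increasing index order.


x1 ⋆ x2 ⋆ x3


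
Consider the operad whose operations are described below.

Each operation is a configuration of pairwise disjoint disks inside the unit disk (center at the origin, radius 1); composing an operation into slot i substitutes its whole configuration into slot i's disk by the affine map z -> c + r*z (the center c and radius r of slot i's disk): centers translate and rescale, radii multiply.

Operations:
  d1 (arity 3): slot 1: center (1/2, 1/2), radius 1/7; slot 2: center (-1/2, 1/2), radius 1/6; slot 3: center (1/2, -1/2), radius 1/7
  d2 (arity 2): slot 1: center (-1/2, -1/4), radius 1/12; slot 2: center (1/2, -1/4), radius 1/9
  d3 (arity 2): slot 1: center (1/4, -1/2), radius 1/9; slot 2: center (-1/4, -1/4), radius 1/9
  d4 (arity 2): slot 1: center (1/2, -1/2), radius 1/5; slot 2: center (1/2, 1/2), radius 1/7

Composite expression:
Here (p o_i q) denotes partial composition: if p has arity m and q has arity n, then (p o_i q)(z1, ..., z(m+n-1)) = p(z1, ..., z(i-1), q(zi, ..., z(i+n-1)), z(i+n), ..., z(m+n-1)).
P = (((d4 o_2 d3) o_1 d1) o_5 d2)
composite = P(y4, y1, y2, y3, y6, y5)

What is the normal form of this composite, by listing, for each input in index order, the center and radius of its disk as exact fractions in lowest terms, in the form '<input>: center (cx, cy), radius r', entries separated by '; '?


y1: center (2/5, -2/5), radius 1/30; y2: center (3/5, -3/5), radius 1/35; y3: center (15/28, 3/7), radius 1/63; y4: center (3/5, -2/5), radius 1/35; y5: center (17/36, 29/63), radius 1/567; y6: center (115/252, 29/63), radius 1/756

Below d4, radii multiply path by path; the y-disk centers shift.
input y4: applying the 2 nested substitutions gives center (3/5, -2/5), radius 1/35
input y1: applying the 2 nested substitutions gives center (2/5, -2/5), radius 1/30
input y2: applying the 2 nested substitutions gives center (3/5, -3/5), radius 1/35
input y3: applying the 2 nested substitutions gives center (15/28, 3/7), radius 1/63
input y6: applying the 3 nested substitutions gives center (115/252, 29/63), radius 1/756
input y5: applying the 3 nested substitutions gives center (17/36, 29/63), radius 1/567


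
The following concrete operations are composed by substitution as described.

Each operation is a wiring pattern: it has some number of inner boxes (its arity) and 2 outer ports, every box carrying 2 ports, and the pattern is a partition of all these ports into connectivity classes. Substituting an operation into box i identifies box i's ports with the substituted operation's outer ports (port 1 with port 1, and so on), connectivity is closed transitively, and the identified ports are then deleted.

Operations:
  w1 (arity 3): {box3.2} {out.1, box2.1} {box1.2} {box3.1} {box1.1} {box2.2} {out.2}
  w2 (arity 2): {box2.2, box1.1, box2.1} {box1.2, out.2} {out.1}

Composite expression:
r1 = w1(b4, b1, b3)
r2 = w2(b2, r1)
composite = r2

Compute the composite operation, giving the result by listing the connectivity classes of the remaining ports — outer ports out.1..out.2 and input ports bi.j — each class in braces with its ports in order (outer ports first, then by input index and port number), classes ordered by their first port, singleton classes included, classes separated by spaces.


{out.1} {out.2, b2.2} {b1.1, b2.1} {b1.2} {b3.1} {b3.2} {b4.1} {b4.2}

Two ports join when wires chain via w2-identified ports.
the subtree at w1 composes to {out.1, b1.1} {out.2} {b1.2} {b3.1} {b3.2} {b4.1} {b4.2} on (b4, b1, b3); out.j = own outer ports
the subtree at w2 composes to {out.1} {out.2, b2.2} {b1.1, b2.1} {b1.2} {b3.1} {b3.2} {b4.1} {b4.2} on (b2, b4, b1, b3); out.j = own outer ports


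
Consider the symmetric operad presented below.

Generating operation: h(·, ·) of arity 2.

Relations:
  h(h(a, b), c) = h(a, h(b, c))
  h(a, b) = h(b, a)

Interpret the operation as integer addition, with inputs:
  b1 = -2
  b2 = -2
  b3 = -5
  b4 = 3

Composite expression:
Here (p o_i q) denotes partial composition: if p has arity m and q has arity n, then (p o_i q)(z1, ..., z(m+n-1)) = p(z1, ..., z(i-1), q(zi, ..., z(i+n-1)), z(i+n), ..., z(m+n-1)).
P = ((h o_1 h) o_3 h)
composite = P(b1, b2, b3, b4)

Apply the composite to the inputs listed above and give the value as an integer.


-6

h(b1, b2) = -4
h(b3, b4) = -2
h(h(b1, b2), h(b3, b4)) = -6


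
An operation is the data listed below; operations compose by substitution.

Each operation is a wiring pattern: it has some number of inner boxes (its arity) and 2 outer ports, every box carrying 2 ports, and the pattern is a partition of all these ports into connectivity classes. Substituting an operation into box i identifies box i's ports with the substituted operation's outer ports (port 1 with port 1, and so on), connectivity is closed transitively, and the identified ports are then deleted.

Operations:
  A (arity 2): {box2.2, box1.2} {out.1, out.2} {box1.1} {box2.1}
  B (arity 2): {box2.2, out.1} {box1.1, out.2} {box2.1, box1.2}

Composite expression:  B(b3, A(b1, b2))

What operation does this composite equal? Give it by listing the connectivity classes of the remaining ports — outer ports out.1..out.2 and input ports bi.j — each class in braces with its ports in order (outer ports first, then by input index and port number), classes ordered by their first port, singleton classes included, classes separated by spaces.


Treat the ports identified at B as solder joints: merge, then drop.
through A, on inputs (b1, b2): {out.1, out.2} {b1.1} {b1.2, b2.2} {b2.1} (out.j = stage outer ports)
through B, on inputs (b3, b1, b2): {out.1, b3.2} {out.2, b3.1} {b1.1} {b1.2, b2.2} {b2.1} (out.j = stage outer ports)

{out.1, b3.2} {out.2, b3.1} {b1.1} {b1.2, b2.2} {b2.1}


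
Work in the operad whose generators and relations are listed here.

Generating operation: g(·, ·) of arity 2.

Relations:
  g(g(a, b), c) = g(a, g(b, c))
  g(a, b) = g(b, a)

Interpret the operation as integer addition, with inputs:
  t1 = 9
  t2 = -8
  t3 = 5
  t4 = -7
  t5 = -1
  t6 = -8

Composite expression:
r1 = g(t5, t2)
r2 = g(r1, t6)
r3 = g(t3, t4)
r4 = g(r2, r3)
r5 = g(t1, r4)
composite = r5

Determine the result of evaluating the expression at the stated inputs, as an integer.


-10

g(t5, t2) = -9
g(g(t5, t2), t6) = -17
g(t3, t4) = -2
g(g(g(t5, t2), t6), g(t3, t4)) = -19
g(t1, g(g(g(t5, t2), t6), g(t3, t4))) = -10


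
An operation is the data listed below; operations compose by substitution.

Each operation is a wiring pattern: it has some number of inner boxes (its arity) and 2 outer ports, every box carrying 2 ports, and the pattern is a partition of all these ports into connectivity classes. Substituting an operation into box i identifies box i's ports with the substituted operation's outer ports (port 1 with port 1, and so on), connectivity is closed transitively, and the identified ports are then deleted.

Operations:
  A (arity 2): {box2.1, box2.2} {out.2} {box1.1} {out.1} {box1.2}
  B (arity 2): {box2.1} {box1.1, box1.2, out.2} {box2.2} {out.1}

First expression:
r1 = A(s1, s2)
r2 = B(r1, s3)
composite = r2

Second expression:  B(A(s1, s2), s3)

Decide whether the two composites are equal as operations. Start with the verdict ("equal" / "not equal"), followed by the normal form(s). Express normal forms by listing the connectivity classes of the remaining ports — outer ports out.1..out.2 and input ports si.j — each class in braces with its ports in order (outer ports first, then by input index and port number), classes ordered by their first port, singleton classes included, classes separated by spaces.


Reducing the first expression gives {out.1} {out.2} {s1.1} {s1.2} {s2.1, s2.2} {s3.1} {s3.2}
Reducing the second expression gives {out.1} {out.2} {s1.1} {s1.2} {s2.1, s2.2} {s3.1} {s3.2}
Same normal form: equal.

equal; the common form is {out.1} {out.2} {s1.1} {s1.2} {s2.1, s2.2} {s3.1} {s3.2}


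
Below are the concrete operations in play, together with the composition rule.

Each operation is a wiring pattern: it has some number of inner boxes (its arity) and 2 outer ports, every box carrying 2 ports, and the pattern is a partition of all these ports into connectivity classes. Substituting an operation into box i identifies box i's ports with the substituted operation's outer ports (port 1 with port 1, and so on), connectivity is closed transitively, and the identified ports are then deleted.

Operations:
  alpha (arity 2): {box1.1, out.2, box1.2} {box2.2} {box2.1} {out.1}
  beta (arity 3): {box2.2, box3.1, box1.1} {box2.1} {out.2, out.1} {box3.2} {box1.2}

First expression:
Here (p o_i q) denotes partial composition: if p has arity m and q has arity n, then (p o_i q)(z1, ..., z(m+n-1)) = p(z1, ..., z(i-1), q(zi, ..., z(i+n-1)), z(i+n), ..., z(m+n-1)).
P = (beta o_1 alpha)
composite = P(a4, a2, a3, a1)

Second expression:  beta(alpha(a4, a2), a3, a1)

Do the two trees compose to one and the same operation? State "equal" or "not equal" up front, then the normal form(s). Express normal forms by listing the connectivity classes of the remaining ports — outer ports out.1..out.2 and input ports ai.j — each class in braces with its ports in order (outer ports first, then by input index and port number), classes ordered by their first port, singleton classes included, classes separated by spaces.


The first composite normalizes to {out.1, out.2} {a1.1, a3.2} {a1.2} {a2.1} {a2.2} {a3.1} {a4.1, a4.2}
The second composite normalizes to {out.1, out.2} {a1.1, a3.2} {a1.2} {a2.1} {a2.2} {a3.1} {a4.1, a4.2}
Identical normal forms: equal.

equal; the common form is {out.1, out.2} {a1.1, a3.2} {a1.2} {a2.1} {a2.2} {a3.1} {a4.1, a4.2}


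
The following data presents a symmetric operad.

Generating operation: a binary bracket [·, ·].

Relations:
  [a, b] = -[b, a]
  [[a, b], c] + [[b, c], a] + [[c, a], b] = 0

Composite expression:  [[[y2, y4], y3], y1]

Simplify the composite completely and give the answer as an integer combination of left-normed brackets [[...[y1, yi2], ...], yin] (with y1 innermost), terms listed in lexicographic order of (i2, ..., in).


-[[[y1, y2], y4], y3] + [[[y1, y3], y2], y4] - [[[y1, y3], y4], y2] + [[[y1, y4], y2], y3]

Antisymmetry and Jacobi reduce to y1-anchored left-normed brackets.
Composite bracket: [[[y2, y4], y3], y1]
Expanding via [a, b] = ab - ba: 8 signed words (2^3 = 8).
Keep just the words that open with y1:
  the word y1y2y4y3 carries sign -1 and contributes -[[[y1, y2], y4], y3]
  the word y1y3y2y4 carries sign +1 and contributes +[[[y1, y3], y2], y4]
  the word y1y3y4y2 carries sign -1 and contributes -[[[y1, y3], y4], y2]
  the word y1y4y2y3 carries sign +1 and contributes +[[[y1, y4], y2], y3]


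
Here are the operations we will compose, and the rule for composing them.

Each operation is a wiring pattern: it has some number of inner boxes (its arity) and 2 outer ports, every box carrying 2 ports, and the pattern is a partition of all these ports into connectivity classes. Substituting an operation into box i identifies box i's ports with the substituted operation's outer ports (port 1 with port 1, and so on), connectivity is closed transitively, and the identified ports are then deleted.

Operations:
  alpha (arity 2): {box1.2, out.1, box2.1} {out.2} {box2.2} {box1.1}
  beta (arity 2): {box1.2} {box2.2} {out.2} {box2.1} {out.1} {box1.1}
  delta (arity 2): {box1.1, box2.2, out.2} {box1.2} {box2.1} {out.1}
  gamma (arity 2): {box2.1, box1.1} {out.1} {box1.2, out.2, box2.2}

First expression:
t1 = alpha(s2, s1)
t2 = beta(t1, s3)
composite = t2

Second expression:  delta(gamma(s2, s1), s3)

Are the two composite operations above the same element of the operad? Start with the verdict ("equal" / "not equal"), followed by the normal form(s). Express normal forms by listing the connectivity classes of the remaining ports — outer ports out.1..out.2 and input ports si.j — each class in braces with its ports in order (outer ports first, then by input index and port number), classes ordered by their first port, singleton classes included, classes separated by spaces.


In normal form, the first expression is {out.1} {out.2} {s1.1, s2.2} {s1.2} {s2.1} {s3.1} {s3.2}
In normal form, the second expression is {out.1} {out.2, s3.2} {s1.1, s2.1} {s1.2, s2.2} {s3.1}
The normal forms differ: not equal.

not equal: they reduce to {out.1} {out.2} {s1.1, s2.2} {s1.2} {s2.1} {s3.1} {s3.2} and {out.1} {out.2, s3.2} {s1.1, s2.1} {s1.2, s2.2} {s3.1}


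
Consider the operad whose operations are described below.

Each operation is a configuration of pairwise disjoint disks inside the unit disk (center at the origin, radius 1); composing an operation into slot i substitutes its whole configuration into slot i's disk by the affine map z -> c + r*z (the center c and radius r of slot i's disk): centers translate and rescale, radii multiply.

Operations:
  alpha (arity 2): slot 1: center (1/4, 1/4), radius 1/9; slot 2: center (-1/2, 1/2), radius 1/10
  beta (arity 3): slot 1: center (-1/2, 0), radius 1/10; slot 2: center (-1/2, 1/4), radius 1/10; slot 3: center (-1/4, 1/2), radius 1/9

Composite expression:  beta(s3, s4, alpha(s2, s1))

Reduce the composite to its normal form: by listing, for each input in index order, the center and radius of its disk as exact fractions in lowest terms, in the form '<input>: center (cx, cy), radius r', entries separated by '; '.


s1: center (-11/36, 5/9), radius 1/90; s2: center (-2/9, 19/36), radius 1/81; s3: center (-1/2, 0), radius 1/10; s4: center (-1/2, 1/4), radius 1/10

Affine substitution under beta: radii multiply and s-centers shift.
tracing s3 down its 1-map path: center (-1/2, 0), radius 1/10
tracing s4 down its 1-map path: center (-1/2, 1/4), radius 1/10
tracing s2 down its 2-map path: center (-2/9, 19/36), radius 1/81
tracing s1 down its 2-map path: center (-11/36, 5/9), radius 1/90


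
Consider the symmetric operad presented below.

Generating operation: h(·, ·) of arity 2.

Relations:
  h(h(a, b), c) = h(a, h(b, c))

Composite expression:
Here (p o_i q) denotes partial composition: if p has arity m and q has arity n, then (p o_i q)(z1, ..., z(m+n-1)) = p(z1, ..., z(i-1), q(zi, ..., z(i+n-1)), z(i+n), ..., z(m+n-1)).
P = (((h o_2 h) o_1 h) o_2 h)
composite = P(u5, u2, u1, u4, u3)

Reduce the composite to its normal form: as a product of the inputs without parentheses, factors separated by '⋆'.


Under associativity of h, the answer is the u's in reading order.
h(u2, u1) linearizes to u2 ⋆ u1
h(u5, h(u2, u1)) linearizes to u5 ⋆ u2 ⋆ u1
h(u4, u3) linearizes to u4 ⋆ u3
h(h(u5, h(u2, u1)), h(u4, u3)) linearizes to u5 ⋆ u2 ⋆ u1 ⋆ u4 ⋆ u3

u5 ⋆ u2 ⋆ u1 ⋆ u4 ⋆ u3


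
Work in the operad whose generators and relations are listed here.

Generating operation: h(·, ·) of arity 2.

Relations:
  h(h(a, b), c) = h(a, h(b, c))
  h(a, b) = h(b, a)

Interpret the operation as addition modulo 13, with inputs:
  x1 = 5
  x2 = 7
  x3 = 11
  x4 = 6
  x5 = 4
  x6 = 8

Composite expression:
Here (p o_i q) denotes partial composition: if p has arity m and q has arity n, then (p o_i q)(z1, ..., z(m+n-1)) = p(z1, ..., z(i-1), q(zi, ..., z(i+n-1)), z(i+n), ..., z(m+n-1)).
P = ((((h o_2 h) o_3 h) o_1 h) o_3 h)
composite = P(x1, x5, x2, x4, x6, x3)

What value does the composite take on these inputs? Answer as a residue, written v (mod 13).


h(x1, x5) = 9
h(x2, x4) = 0
h(x6, x3) = 6
h(h(x2, x4), h(x6, x3)) = 6
h(h(x1, x5), h(h(x2, x4), h(x6, x3))) = 2

2 (mod 13)


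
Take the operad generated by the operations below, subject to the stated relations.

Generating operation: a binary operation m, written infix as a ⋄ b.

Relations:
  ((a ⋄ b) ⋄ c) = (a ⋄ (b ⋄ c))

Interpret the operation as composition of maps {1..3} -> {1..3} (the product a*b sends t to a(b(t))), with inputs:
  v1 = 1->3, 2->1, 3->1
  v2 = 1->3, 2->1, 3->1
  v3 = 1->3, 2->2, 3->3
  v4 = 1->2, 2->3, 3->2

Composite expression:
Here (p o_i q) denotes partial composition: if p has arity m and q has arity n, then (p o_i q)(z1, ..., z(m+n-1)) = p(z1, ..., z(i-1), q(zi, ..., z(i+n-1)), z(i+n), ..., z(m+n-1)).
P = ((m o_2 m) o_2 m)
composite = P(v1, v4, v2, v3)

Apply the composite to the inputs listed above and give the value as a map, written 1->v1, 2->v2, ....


(v4 ⋄ v2) = 1->2, 2->2, 3->2
((v4 ⋄ v2) ⋄ v3) = 1->2, 2->2, 3->2
(v1 ⋄ ((v4 ⋄ v2) ⋄ v3)) = 1->1, 2->1, 3->1

1->1, 2->1, 3->1


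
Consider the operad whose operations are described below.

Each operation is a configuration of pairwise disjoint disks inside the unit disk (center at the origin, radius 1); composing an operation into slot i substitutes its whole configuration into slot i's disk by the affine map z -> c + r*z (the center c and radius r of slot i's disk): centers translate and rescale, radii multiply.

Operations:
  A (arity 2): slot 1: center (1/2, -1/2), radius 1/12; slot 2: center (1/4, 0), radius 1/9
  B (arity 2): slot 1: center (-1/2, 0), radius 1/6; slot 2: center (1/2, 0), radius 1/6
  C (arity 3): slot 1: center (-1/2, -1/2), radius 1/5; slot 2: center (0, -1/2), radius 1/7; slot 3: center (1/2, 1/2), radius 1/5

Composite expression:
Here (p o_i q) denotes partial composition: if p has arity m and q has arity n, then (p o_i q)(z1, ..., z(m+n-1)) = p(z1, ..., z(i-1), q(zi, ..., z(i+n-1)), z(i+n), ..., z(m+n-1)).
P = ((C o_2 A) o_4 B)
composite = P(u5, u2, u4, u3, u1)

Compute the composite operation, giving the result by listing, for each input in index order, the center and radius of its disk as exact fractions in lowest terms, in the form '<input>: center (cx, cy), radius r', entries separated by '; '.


u1: center (3/5, 1/2), radius 1/30; u2: center (1/14, -4/7), radius 1/84; u3: center (2/5, 1/2), radius 1/30; u4: center (1/28, -1/2), radius 1/63; u5: center (-1/2, -1/2), radius 1/5

Follow each u-input down from C: c' goes to c + r*c', radius to r*r'.
tracing u5 down its 1-map path: center (-1/2, -1/2), radius 1/5
tracing u2 down its 2-map path: center (1/14, -4/7), radius 1/84
tracing u4 down its 2-map path: center (1/28, -1/2), radius 1/63
tracing u3 down its 2-map path: center (2/5, 1/2), radius 1/30
tracing u1 down its 2-map path: center (3/5, 1/2), radius 1/30


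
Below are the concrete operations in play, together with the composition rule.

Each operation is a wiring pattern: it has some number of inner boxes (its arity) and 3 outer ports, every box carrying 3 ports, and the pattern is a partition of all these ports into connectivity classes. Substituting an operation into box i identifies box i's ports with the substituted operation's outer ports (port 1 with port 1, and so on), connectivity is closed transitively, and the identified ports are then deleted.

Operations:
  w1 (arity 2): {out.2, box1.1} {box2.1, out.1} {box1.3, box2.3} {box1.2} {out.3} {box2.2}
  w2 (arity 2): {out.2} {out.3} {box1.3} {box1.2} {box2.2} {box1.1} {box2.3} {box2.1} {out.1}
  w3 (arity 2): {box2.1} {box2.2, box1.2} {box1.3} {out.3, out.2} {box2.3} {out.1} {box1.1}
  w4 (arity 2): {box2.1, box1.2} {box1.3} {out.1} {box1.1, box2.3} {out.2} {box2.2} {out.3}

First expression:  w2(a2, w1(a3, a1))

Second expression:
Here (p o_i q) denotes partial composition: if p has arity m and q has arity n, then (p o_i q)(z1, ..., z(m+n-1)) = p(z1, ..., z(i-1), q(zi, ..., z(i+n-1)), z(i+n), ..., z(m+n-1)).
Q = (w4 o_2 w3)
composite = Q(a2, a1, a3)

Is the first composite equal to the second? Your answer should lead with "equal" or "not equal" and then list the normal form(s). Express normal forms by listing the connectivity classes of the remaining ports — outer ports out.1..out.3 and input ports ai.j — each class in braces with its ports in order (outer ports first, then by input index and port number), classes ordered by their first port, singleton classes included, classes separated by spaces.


not equal; first: {out.1} {out.2} {out.3} {a1.1} {a1.2} {a1.3, a3.3} {a2.1} {a2.2} {a2.3} {a3.1} {a3.2}; second: {out.1} {out.2} {out.3} {a1.1} {a1.2, a3.2} {a1.3} {a2.1} {a2.2} {a2.3} {a3.1} {a3.3}

The first expression, normalized: {out.1} {out.2} {out.3} {a1.1} {a1.2} {a1.3, a3.3} {a2.1} {a2.2} {a2.3} {a3.1} {a3.2}
The second expression, normalized: {out.1} {out.2} {out.3} {a1.1} {a1.2, a3.2} {a1.3} {a2.1} {a2.2} {a2.3} {a3.1} {a3.3}
Different reductions; not equal.


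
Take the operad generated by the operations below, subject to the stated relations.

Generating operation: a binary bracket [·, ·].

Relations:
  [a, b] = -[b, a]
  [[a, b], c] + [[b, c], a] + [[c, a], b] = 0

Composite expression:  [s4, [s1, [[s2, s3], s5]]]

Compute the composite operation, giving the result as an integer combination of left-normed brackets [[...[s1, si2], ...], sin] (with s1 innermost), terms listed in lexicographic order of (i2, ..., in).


Expand each bracket as ab - ba; the s1-initial words give the coefficients.
Composite bracket: [s4, [s1, [[s2, s3], s5]]]
Under [a, b] = ab - ba we get 16 signed associative words (2^4 = 16).
Only words starting with s1 matter:
  sign of s1s2s3s5s4 is -1, so it contributes -[[[[s1, s2], s3], s5], s4]
  sign of s1s3s2s5s4 is +1, so it contributes +[[[[s1, s3], s2], s5], s4]
  sign of s1s5s2s3s4 is +1, so it contributes +[[[[s1, s5], s2], s3], s4]
  sign of s1s5s3s2s4 is -1, so it contributes -[[[[s1, s5], s3], s2], s4]

-[[[[s1, s2], s3], s5], s4] + [[[[s1, s3], s2], s5], s4] + [[[[s1, s5], s2], s3], s4] - [[[[s1, s5], s3], s2], s4]


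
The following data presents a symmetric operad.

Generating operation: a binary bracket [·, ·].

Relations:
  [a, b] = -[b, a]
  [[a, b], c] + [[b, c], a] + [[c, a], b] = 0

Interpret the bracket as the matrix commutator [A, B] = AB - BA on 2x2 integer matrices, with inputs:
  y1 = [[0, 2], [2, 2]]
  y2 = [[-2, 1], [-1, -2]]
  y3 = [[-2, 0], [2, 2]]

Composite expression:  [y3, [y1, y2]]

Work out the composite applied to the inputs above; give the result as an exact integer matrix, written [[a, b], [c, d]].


[[4, 8], [-24, -4]]

[y1, y2] = [[-4, -2], [-2, 4]]
[y3, [y1, y2]] = [[4, 8], [-24, -4]]


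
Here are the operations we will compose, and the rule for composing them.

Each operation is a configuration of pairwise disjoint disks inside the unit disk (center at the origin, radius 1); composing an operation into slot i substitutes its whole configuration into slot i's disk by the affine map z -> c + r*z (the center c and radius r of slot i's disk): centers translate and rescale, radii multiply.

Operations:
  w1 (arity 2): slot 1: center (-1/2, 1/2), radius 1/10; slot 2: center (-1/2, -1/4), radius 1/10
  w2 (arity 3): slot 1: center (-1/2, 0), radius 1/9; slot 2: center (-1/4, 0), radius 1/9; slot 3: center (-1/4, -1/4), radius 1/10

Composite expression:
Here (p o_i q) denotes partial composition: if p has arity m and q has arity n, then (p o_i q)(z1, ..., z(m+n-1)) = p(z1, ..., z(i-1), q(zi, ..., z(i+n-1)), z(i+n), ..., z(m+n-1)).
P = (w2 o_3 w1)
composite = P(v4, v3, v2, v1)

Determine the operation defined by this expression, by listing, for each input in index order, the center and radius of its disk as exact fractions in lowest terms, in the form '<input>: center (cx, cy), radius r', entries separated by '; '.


Only the slot chain above each v matters under w2; compose those maps.
for v4, the 1-step affine chain lands on center (-1/2, 0), radius 1/9
for v3, the 1-step affine chain lands on center (-1/4, 0), radius 1/9
for v2, the 2-step affine chain lands on center (-3/10, -1/5), radius 1/100
for v1, the 2-step affine chain lands on center (-3/10, -11/40), radius 1/100

v1: center (-3/10, -11/40), radius 1/100; v2: center (-3/10, -1/5), radius 1/100; v3: center (-1/4, 0), radius 1/9; v4: center (-1/2, 0), radius 1/9


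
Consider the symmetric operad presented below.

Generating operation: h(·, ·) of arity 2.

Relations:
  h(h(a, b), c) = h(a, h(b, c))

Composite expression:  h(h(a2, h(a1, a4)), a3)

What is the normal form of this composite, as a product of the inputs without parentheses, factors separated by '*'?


a2 * a1 * a4 * a3

Every regrouping of h is equal, so read the a-inputs in written order.
h(a1, a4) unparenthesizes to a1 * a4
h(a2, h(a1, a4)) unparenthesizes to a2 * a1 * a4
h(h(a2, h(a1, a4)), a3) unparenthesizes to a2 * a1 * a4 * a3


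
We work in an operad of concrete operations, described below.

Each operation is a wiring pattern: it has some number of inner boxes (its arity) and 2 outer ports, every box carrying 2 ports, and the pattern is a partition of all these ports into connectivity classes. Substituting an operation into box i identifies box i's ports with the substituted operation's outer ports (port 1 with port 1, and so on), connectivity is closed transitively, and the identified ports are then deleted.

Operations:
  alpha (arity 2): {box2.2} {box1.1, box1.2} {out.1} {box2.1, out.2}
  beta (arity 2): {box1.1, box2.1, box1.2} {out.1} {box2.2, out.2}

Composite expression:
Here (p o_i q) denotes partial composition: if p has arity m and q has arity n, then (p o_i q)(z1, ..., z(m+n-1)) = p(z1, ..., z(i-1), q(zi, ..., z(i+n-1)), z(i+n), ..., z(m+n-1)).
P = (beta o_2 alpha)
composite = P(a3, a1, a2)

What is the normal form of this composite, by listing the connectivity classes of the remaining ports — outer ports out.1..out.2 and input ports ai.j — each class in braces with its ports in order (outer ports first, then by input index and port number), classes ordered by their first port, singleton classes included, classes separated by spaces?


{out.1} {out.2, a2.1} {a1.1, a1.2} {a2.2} {a3.1, a3.2}

Treat the ports identified at beta as solder joints: merge, then drop.
stage alpha: inputs (a1, a2), connectivity {out.1} {out.2, a2.1} {a1.1, a1.2} {a2.2}, out.j its boundary
stage beta: inputs (a3, a1, a2), connectivity {out.1} {out.2, a2.1} {a1.1, a1.2} {a2.2} {a3.1, a3.2}, out.j its boundary


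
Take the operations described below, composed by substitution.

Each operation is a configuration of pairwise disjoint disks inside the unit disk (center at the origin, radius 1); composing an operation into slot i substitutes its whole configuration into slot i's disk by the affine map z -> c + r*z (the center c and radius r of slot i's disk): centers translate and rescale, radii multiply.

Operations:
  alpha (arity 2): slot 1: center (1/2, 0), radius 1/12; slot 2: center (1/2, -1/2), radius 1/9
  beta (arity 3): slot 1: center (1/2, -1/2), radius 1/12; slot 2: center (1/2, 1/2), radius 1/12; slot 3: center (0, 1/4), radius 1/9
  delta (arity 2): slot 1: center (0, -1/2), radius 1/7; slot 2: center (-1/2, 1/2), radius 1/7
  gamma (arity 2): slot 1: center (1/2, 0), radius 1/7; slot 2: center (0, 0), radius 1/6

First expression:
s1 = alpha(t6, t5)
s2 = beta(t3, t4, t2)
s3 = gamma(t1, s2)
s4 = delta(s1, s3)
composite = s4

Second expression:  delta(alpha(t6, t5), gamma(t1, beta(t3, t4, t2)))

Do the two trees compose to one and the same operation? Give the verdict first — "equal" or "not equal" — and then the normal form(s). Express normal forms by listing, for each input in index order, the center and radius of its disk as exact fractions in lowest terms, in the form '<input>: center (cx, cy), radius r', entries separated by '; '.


Normal form of the first expression: t1: center (-3/7, 1/2), radius 1/49; t2: center (-1/2, 85/168), radius 1/378; t3: center (-41/84, 41/84), radius 1/504; t4: center (-41/84, 43/84), radius 1/504; t5: center (1/14, -4/7), radius 1/63; t6: center (1/14, -1/2), radius 1/84
Normal form of the second expression: t1: center (-3/7, 1/2), radius 1/49; t2: center (-1/2, 85/168), radius 1/378; t3: center (-41/84, 41/84), radius 1/504; t4: center (-41/84, 43/84), radius 1/504; t5: center (1/14, -4/7), radius 1/63; t6: center (1/14, -1/2), radius 1/84
The forms coincide; equal.

equal: each reduces to t1: center (-3/7, 1/2), radius 1/49; t2: center (-1/2, 85/168), radius 1/378; t3: center (-41/84, 41/84), radius 1/504; t4: center (-41/84, 43/84), radius 1/504; t5: center (1/14, -4/7), radius 1/63; t6: center (1/14, -1/2), radius 1/84


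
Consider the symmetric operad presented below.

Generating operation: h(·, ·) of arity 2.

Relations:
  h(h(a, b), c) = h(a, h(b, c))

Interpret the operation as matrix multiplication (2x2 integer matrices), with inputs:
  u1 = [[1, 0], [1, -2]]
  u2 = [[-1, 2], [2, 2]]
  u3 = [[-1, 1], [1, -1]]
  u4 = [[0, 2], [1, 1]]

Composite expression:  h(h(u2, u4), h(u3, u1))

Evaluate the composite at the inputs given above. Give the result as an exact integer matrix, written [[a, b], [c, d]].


[[0, -4], [0, 8]]


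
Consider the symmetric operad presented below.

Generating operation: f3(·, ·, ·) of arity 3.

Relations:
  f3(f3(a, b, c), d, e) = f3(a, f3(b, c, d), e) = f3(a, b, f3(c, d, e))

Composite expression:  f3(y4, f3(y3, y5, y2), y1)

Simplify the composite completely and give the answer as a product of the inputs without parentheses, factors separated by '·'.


y4 · y3 · y5 · y2 · y1


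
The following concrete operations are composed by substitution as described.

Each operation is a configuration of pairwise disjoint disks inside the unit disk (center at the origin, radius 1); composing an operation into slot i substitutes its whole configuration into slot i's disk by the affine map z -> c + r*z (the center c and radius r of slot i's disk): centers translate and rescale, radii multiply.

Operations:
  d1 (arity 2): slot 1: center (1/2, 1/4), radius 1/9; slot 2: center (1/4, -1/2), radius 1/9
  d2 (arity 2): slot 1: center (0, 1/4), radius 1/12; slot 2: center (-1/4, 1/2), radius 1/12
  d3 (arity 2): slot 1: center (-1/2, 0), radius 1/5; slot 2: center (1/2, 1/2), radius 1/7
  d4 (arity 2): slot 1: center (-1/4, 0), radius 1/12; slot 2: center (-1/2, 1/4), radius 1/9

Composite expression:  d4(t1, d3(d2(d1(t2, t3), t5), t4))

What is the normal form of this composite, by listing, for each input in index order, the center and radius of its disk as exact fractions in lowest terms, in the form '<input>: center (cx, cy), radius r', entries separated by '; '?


t1: center (-1/4, 0), radius 1/12; t2: center (-599/1080, 553/2160), radius 1/4860; t3: center (-1199/2160, 55/216), radius 1/4860; t4: center (-4/9, 11/36), radius 1/63; t5: center (-101/180, 47/180), radius 1/540
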